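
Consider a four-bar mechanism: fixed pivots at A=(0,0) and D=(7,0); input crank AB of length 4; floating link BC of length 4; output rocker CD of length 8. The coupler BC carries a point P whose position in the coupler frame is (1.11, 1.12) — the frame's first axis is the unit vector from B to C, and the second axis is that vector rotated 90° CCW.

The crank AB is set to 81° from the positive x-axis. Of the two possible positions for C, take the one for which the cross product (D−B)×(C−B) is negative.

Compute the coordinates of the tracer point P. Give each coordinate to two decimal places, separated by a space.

A=(0,0), D=(7.00,0)
B = A + 4.00·(cos81°, sin81°) = (0.6257, 3.9508)
|BD| = 7.4993
circle(B,4.00) ∩ circle(D,8.00): a=0.5494, h=3.9621
  candidates: C₊=(3.1800,7.0290) cross=29.713; C₋=(-0.9946,0.2936) cross=-29.713
  mode - wants cross < 0 → take C=(-0.9946,0.2936) (cross=-29.713)
ex = (C−B)/|BC| = (-0.4051,-0.9143); ey = (0.9143,-0.4051)
P = B + 1.11·ex + 1.12·ey = (1.2001,2.4822)

1.20 2.48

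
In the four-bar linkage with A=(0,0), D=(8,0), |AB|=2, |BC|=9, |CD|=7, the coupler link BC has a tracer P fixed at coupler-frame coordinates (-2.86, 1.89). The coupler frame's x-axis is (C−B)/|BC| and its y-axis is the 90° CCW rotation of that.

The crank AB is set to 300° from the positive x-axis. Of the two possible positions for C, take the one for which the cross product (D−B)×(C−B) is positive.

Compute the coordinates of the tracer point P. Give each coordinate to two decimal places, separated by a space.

-1.97 -3.45

A=(0,0), D=(8.00,0)
B = A + 2.00·(cos300°, sin300°) = (1.0000, -1.7321)
|BD| = 7.2111
circle(B,9.00) ∩ circle(D,7.00): a=5.8244, h=6.8613
  candidates: C₊=(5.0058,6.3273) cross=49.477; C₋=(8.3019,-6.9935) cross=-49.477
  mode + wants cross > 0 → take C=(5.0058,6.3273) (cross=49.477)
ex = (C−B)/|BC| = (0.4451,0.8955); ey = (-0.8955,0.4451)
P = B + -2.86·ex + 1.89·ey = (-1.9654,-3.4519)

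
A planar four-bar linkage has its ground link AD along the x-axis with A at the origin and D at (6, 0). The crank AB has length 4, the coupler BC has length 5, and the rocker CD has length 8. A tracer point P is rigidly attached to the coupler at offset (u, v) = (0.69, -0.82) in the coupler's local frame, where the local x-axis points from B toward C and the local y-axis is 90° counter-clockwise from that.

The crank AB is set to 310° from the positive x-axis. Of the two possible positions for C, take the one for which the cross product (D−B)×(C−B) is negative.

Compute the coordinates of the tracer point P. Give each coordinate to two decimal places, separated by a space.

2.02 -3.98

A=(0,0), D=(6.00,0)
B = A + 4.00·(cos310°, sin310°) = (2.5712, -3.0642)
|BD| = 4.5985
circle(B,5.00) ∩ circle(D,8.00): a=-1.9413, h=4.6078
  candidates: C₊=(-1.9467,-0.9220) cross=21.189; C₋=(4.1940,-7.7935) cross=-21.189
  mode - wants cross < 0 → take C=(4.1940,-7.7935) (cross=-21.189)
ex = (C−B)/|BC| = (0.3246,-0.9459); ey = (0.9459,0.3246)
P = B + 0.69·ex + -0.82·ey = (2.0195,-3.9830)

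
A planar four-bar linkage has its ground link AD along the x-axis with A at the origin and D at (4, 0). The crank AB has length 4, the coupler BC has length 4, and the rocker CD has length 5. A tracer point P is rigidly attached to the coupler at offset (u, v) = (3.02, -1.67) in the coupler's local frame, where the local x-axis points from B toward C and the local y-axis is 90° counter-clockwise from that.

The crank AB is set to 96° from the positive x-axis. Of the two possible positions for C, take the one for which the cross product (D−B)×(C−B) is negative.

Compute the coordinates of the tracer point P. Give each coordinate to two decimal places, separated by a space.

-2.51 1.23

A=(0,0), D=(4.00,0)
B = A + 4.00·(cos96°, sin96°) = (-0.4181, 3.9781)
|BD| = 5.9452
circle(B,4.00) ∩ circle(D,5.00): a=2.2157, h=3.3303
  candidates: C₊=(3.4568,4.9704) cross=19.799; C₋=(-1.0000,0.0206) cross=-19.799
  mode - wants cross < 0 → take C=(-1.0000,0.0206) (cross=-19.799)
ex = (C−B)/|BC| = (-0.1455,-0.9894); ey = (0.9894,-0.1455)
P = B + 3.02·ex + -1.67·ey = (-2.5096,1.2331)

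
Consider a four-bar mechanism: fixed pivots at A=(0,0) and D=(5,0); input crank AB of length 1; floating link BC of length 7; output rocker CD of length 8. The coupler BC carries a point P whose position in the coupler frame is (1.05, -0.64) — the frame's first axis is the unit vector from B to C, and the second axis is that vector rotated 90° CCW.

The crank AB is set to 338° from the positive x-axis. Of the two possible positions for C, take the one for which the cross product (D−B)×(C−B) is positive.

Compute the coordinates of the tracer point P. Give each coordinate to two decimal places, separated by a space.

A=(0,0), D=(5.00,0)
B = A + 1.00·(cos338°, sin338°) = (0.9272, -0.3746)
|BD| = 4.0900
circle(B,7.00) ∩ circle(D,8.00): a=0.2113, h=6.9968
  candidates: C₊=(0.4967,6.6121) cross=28.617; C₋=(1.7784,-7.3227) cross=-28.617
  mode + wants cross > 0 → take C=(0.4967,6.6121) (cross=28.617)
ex = (C−B)/|BC| = (-0.0615,0.9981); ey = (-0.9981,-0.0615)
P = B + 1.05·ex + -0.64·ey = (1.5014,0.7128)

1.50 0.71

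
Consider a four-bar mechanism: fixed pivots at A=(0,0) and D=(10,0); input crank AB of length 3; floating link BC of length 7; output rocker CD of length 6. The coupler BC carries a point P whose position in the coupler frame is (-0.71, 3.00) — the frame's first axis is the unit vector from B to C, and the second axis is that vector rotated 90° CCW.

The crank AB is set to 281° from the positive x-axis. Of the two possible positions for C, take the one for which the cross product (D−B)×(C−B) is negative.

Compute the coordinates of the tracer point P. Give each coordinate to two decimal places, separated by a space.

A=(0,0), D=(10.00,0)
B = A + 3.00·(cos281°, sin281°) = (0.5724, -2.9449)
|BD| = 9.8768
circle(B,7.00) ∩ circle(D,6.00): a=5.5965, h=4.2046
  candidates: C₊=(4.6607,2.7372) cross=41.528; C₋=(7.1680,-5.2896) cross=-41.528
  mode - wants cross < 0 → take C=(7.1680,-5.2896) (cross=-41.528)
ex = (C−B)/|BC| = (0.9422,-0.3350); ey = (0.3350,0.9422)
P = B + -0.71·ex + 3.00·ey = (0.9083,0.1196)

0.91 0.12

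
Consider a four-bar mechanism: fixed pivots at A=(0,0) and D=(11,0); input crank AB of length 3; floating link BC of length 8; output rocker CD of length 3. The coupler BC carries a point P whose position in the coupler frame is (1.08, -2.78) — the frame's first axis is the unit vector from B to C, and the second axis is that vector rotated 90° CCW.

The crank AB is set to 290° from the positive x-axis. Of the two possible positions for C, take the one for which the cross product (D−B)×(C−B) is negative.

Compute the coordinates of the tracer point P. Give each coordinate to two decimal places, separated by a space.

2.30 -5.51

A=(0,0), D=(11.00,0)
B = A + 3.00·(cos290°, sin290°) = (1.0261, -2.8191)
|BD| = 10.3647
circle(B,8.00) ∩ circle(D,3.00): a=7.8356, h=1.6136
  candidates: C₊=(8.1274,0.8649) cross=16.724; C₋=(9.0051,-2.2406) cross=-16.724
  mode - wants cross < 0 → take C=(9.0051,-2.2406) (cross=-16.724)
ex = (C−B)/|BC| = (0.9974,0.0723); ey = (-0.0723,0.9974)
P = B + 1.08·ex + -2.78·ey = (2.3042,-5.5137)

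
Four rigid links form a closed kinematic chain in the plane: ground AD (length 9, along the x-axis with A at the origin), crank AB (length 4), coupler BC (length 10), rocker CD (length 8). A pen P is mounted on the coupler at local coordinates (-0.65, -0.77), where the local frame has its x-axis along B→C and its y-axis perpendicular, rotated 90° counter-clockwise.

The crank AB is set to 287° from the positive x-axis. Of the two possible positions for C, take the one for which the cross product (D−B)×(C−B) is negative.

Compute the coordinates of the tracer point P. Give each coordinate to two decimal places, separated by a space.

A=(0,0), D=(9.00,0)
B = A + 4.00·(cos287°, sin287°) = (1.1695, -3.8252)
|BD| = 8.7149
circle(B,10.00) ∩ circle(D,8.00): a=6.4229, h=7.6646
  candidates: C₊=(3.5763,5.8808) cross=66.796; C₋=(10.3048,-7.8929) cross=-66.796
  mode - wants cross < 0 → take C=(10.3048,-7.8929) (cross=-66.796)
ex = (C−B)/|BC| = (0.9135,-0.4068); ey = (0.4068,0.9135)
P = B + -0.65·ex + -0.77·ey = (0.2625,-4.2642)

0.26 -4.26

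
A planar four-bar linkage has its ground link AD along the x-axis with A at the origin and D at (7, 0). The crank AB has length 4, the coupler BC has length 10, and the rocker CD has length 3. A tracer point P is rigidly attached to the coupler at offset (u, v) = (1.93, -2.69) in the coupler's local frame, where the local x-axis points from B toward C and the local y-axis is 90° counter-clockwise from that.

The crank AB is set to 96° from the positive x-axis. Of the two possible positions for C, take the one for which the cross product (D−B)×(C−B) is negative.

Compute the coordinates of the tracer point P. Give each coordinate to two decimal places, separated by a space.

A=(0,0), D=(7.00,0)
B = A + 4.00·(cos96°, sin96°) = (-0.4181, 3.9781)
|BD| = 8.4175
circle(B,10.00) ∩ circle(D,3.00): a=9.6142, h=2.7510
  candidates: C₊=(9.3547,1.8588) cross=23.156; C₋=(6.7545,-2.9899) cross=-23.156
  mode - wants cross < 0 → take C=(6.7545,-2.9899) (cross=-23.156)
ex = (C−B)/|BC| = (0.7173,-0.6968); ey = (0.6968,0.7173)
P = B + 1.93·ex + -2.69·ey = (-0.9082,0.7038)

-0.91 0.70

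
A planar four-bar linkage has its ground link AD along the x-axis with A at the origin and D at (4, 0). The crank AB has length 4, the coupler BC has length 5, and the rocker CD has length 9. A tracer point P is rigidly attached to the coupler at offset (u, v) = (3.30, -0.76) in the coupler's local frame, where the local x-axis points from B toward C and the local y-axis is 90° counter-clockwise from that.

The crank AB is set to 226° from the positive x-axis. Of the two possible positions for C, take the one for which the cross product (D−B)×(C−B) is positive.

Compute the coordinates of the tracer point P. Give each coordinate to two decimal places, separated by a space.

-3.45 0.44

A=(0,0), D=(4.00,0)
B = A + 4.00·(cos226°, sin226°) = (-2.7786, -2.8774)
|BD| = 7.3640
circle(B,5.00) ∩ circle(D,9.00): a=-0.1202, h=4.9986
  candidates: C₊=(-4.8424,1.6769) cross=36.810; C₋=(-0.9362,-7.5255) cross=-36.810
  mode + wants cross > 0 → take C=(-4.8424,1.6769) (cross=36.810)
ex = (C−B)/|BC| = (-0.4128,0.9108); ey = (-0.9108,-0.4128)
P = B + 3.30·ex + -0.76·ey = (-3.4485,0.4421)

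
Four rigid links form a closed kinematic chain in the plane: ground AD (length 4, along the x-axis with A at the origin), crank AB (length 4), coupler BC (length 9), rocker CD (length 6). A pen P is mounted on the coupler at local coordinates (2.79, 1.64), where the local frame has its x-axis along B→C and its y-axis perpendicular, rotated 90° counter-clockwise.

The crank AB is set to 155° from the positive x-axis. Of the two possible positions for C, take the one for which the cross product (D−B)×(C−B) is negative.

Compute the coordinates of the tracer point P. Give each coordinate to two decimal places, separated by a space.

A=(0,0), D=(4.00,0)
B = A + 4.00·(cos155°, sin155°) = (-3.6252, 1.6905)
|BD| = 7.8104
circle(B,9.00) ∩ circle(D,6.00): a=6.7860, h=5.9119
  candidates: C₊=(4.2795,5.9935) cross=46.174; C₋=(1.7203,-5.5500) cross=-46.174
  mode - wants cross < 0 → take C=(1.7203,-5.5500) (cross=-46.174)
ex = (C−B)/|BC| = (0.5939,-0.8045); ey = (0.8045,0.5939)
P = B + 2.79·ex + 1.64·ey = (-0.6487,0.4200)

-0.65 0.42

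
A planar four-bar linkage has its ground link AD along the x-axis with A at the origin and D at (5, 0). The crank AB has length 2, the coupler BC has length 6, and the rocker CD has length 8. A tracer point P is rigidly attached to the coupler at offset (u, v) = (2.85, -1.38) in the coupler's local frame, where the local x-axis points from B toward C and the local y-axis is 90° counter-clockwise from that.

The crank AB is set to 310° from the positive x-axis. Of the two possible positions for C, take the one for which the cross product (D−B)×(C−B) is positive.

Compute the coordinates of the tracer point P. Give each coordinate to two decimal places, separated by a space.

A=(0,0), D=(5.00,0)
B = A + 2.00·(cos310°, sin310°) = (1.2856, -1.5321)
|BD| = 4.0180
circle(B,6.00) ∩ circle(D,8.00): a=-1.4753, h=5.8158
  candidates: C₊=(-2.2959,3.2818) cross=23.368; C₋=(2.1393,-7.4710) cross=-23.368
  mode + wants cross > 0 → take C=(-2.2959,3.2818) (cross=23.368)
ex = (C−B)/|BC| = (-0.5969,0.8023); ey = (-0.8023,-0.5969)
P = B + 2.85·ex + -1.38·ey = (0.6916,1.5782)

0.69 1.58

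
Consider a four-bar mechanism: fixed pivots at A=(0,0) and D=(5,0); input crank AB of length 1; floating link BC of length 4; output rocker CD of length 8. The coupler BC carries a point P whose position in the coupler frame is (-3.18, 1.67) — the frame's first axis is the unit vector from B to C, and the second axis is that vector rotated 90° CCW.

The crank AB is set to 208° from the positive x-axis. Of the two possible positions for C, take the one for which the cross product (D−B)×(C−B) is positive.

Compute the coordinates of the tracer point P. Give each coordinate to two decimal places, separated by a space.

-1.32 -4.03

A=(0,0), D=(5.00,0)
B = A + 1.00·(cos208°, sin208°) = (-0.8829, -0.4695)
|BD| = 5.9017
circle(B,4.00) ∩ circle(D,8.00): a=-1.1158, h=3.8412
  candidates: C₊=(-2.3008,3.2708) cross=22.669; C₋=(-1.6897,-4.3873) cross=-22.669
  mode + wants cross > 0 → take C=(-2.3008,3.2708) (cross=22.669)
ex = (C−B)/|BC| = (-0.3545,0.9351); ey = (-0.9351,-0.3545)
P = B + -3.18·ex + 1.67·ey = (-1.3173,-4.0349)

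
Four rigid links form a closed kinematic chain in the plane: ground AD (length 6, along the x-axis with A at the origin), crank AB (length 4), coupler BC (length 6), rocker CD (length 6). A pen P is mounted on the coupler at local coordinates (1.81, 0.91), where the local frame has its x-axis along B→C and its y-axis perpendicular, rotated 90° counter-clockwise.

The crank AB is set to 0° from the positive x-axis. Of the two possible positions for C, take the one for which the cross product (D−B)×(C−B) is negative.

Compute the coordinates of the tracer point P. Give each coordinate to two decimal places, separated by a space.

A=(0,0), D=(6.00,0)
B = A + 4.00·(cos0°, sin0°) = (4.0000, 0.0000)
|BD| = 2.0000
circle(B,6.00) ∩ circle(D,6.00): a=1.0000, h=5.9161
  candidates: C₊=(5.0000,5.9161) cross=11.832; C₋=(5.0000,-5.9161) cross=-11.832
  mode - wants cross < 0 → take C=(5.0000,-5.9161) (cross=-11.832)
ex = (C−B)/|BC| = (0.1667,-0.9860); ey = (0.9860,0.1667)
P = B + 1.81·ex + 0.91·ey = (5.1989,-1.6330)

5.20 -1.63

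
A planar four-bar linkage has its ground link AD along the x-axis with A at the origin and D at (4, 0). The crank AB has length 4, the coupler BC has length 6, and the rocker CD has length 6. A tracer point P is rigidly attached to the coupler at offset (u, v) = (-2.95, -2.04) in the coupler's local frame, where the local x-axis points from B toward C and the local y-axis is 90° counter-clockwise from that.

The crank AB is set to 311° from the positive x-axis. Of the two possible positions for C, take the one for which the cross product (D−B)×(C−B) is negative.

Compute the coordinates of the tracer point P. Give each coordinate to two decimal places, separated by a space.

A=(0,0), D=(4.00,0)
B = A + 4.00·(cos311°, sin311°) = (2.6242, -3.0188)
|BD| = 3.3175
circle(B,6.00) ∩ circle(D,6.00): a=1.6588, h=5.7661
  candidates: C₊=(-1.9349,0.8818) cross=19.129; C₋=(8.5591,-3.9006) cross=-19.129
  mode - wants cross < 0 → take C=(8.5591,-3.9006) (cross=-19.129)
ex = (C−B)/|BC| = (0.9891,-0.1470); ey = (0.1470,0.9891)
P = B + -2.95·ex + -2.04·ey = (-0.5935,-4.6032)

-0.59 -4.60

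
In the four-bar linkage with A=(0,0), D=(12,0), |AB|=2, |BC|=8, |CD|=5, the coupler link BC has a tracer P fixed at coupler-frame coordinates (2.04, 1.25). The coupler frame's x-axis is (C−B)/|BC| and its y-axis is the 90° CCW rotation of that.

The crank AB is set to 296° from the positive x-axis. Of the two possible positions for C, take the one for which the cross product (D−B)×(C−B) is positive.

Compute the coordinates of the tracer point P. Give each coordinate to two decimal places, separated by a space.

A=(0,0), D=(12.00,0)
B = A + 2.00·(cos296°, sin296°) = (0.8767, -1.7976)
|BD| = 11.2676
circle(B,8.00) ∩ circle(D,5.00): a=7.3644, h=3.1250
  candidates: C₊=(7.6483,2.4622) cross=35.211; C₋=(8.6454,-3.7076) cross=-35.211
  mode + wants cross > 0 → take C=(7.6483,2.4622) (cross=35.211)
ex = (C−B)/|BC| = (0.8464,0.5325); ey = (-0.5325,0.8464)
P = B + 2.04·ex + 1.25·ey = (1.9379,0.3467)

1.94 0.35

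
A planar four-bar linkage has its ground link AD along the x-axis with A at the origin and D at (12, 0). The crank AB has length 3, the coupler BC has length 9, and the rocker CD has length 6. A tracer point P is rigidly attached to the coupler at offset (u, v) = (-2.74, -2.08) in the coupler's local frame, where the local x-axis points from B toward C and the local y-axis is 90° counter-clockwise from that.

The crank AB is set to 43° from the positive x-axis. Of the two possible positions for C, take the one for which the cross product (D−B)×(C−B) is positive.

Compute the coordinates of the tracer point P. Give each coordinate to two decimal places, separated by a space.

A=(0,0), D=(12.00,0)
B = A + 3.00·(cos43°, sin43°) = (2.1941, 2.0460)
|BD| = 10.0171
circle(B,9.00) ∩ circle(D,6.00): a=7.2547, h=5.3263
  candidates: C₊=(10.3837,5.7782) cross=53.354; C₋=(8.2079,-4.6498) cross=-53.354
  mode + wants cross > 0 → take C=(10.3837,5.7782) (cross=53.354)
ex = (C−B)/|BC| = (0.9100,0.4147); ey = (-0.4147,0.9100)
P = B + -2.74·ex + -2.08·ey = (0.5633,-0.9830)

0.56 -0.98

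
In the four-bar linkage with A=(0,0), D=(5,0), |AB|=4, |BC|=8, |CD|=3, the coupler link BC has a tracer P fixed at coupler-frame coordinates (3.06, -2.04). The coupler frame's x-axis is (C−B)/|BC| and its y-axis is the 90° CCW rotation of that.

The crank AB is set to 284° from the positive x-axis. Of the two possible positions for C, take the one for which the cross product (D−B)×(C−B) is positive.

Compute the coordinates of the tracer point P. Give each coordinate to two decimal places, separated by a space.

4.28 -2.29

A=(0,0), D=(5.00,0)
B = A + 4.00·(cos284°, sin284°) = (0.9677, -3.8812)
|BD| = 5.5967
circle(B,8.00) ∩ circle(D,3.00): a=7.7120, h=2.1274
  candidates: C₊=(5.0487,2.9996) cross=11.906; C₋=(7.9993,-0.0659) cross=-11.906
  mode + wants cross > 0 → take C=(5.0487,2.9996) (cross=11.906)
ex = (C−B)/|BC| = (0.5101,0.8601); ey = (-0.8601,0.5101)
P = B + 3.06·ex + -2.04·ey = (4.2833,-2.2899)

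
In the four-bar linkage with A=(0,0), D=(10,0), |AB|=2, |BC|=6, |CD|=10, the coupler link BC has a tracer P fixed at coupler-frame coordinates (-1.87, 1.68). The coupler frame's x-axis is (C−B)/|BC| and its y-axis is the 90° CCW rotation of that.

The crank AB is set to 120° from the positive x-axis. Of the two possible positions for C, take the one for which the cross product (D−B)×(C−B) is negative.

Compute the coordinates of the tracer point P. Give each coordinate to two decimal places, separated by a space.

A=(0,0), D=(10.00,0)
B = A + 2.00·(cos120°, sin120°) = (-1.0000, 1.7321)
|BD| = 11.1355
circle(B,6.00) ∩ circle(D,10.00): a=2.6941, h=5.3612
  candidates: C₊=(2.4952,6.6089) cross=59.699; C₋=(0.8274,-3.9829) cross=-59.699
  mode - wants cross < 0 → take C=(0.8274,-3.9829) (cross=-59.699)
ex = (C−B)/|BC| = (0.3046,-0.9525); ey = (0.9525,0.3046)
P = B + -1.87·ex + 1.68·ey = (0.0306,4.0249)

0.03 4.02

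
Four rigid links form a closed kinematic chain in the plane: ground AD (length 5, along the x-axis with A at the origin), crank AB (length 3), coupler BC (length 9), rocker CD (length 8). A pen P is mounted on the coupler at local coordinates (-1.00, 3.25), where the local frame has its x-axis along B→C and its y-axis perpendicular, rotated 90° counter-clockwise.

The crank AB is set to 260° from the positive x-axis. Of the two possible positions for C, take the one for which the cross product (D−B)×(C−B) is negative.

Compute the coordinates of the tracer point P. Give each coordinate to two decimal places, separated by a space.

A=(0,0), D=(5.00,0)
B = A + 3.00·(cos260°, sin260°) = (-0.5209, -2.9544)
|BD| = 6.2617
circle(B,9.00) ∩ circle(D,8.00): a=4.4883, h=7.8010
  candidates: C₊=(-0.2443,6.0413) cross=48.848; C₋=(7.1170,-7.7148) cross=-48.848
  mode - wants cross < 0 → take C=(7.1170,-7.7148) (cross=-48.848)
ex = (C−B)/|BC| = (0.8487,-0.5289); ey = (0.5289,0.8487)
P = B + -1.00·ex + 3.25·ey = (0.3494,0.3327)

0.35 0.33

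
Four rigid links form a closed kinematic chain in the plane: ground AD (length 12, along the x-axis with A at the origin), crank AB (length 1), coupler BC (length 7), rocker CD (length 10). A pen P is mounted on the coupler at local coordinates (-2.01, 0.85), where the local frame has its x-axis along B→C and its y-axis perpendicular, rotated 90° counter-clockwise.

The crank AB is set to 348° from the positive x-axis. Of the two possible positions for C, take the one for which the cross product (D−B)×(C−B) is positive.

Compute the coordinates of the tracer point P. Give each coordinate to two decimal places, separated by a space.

A=(0,0), D=(12.00,0)
B = A + 1.00·(cos348°, sin348°) = (0.9781, -0.2079)
|BD| = 11.0238
circle(B,7.00) ∩ circle(D,10.00): a=3.1987, h=6.2264
  candidates: C₊=(4.0589,6.0777) cross=68.639; C₋=(4.2937,-6.3729) cross=-68.639
  mode + wants cross > 0 → take C=(4.0589,6.0777) (cross=68.639)
ex = (C−B)/|BC| = (0.4401,0.8979); ey = (-0.8979,0.4401)
P = B + -2.01·ex + 0.85·ey = (-0.6697,-1.6387)

-0.67 -1.64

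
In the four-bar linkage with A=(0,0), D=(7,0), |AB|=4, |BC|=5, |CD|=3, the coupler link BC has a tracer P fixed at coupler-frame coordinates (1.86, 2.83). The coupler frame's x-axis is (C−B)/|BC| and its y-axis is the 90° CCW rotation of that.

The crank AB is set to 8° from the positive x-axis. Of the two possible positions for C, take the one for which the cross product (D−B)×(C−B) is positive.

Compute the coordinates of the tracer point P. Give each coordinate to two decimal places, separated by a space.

A=(0,0), D=(7.00,0)
B = A + 4.00·(cos8°, sin8°) = (3.9611, 0.5567)
|BD| = 3.0895
circle(B,5.00) ∩ circle(D,3.00): a=4.1342, h=2.8122
  candidates: C₊=(8.5343,2.5780) cross=8.688; C₋=(7.5208,-2.9544) cross=-8.688
  mode + wants cross > 0 → take C=(8.5343,2.5780) (cross=8.688)
ex = (C−B)/|BC| = (0.9146,0.4043); ey = (-0.4043,0.9146)
P = B + 1.86·ex + 2.83·ey = (4.5183,3.8971)

4.52 3.90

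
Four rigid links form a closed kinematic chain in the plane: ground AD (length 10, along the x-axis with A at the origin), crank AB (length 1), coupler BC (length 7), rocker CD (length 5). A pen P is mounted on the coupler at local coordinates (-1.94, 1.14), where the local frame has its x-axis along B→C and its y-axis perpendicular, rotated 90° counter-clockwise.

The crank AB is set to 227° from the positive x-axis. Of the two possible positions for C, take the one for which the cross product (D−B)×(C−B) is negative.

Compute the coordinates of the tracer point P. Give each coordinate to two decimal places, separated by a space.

-2.16 0.96

A=(0,0), D=(10.00,0)
B = A + 1.00·(cos227°, sin227°) = (-0.6820, -0.7314)
|BD| = 10.7070
circle(B,7.00) ∩ circle(D,5.00): a=6.4743, h=2.6616
  candidates: C₊=(5.5953,2.3662) cross=28.497; C₋=(5.9589,-2.9445) cross=-28.497
  mode - wants cross < 0 → take C=(5.9589,-2.9445) (cross=-28.497)
ex = (C−B)/|BC| = (0.9487,-0.3162); ey = (0.3162,0.9487)
P = B + -1.94·ex + 1.14·ey = (-2.1621,0.9635)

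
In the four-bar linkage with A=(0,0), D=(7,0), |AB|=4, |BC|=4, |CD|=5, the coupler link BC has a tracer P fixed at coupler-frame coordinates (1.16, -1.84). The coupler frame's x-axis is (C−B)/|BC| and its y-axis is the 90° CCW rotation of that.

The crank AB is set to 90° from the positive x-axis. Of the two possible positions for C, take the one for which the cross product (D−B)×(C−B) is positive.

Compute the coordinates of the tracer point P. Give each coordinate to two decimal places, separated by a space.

1.16 2.16

A=(0,0), D=(7.00,0)
B = A + 4.00·(cos90°, sin90°) = (0.0000, 4.0000)
|BD| = 8.0623
circle(B,4.00) ∩ circle(D,5.00): a=3.4730, h=1.9846
  candidates: C₊=(4.0000,4.0000) cross=16.000; C₋=(2.0308,0.5538) cross=-16.000
  mode + wants cross > 0 → take C=(4.0000,4.0000) (cross=16.000)
ex = (C−B)/|BC| = (1.0000,0.0000); ey = (-0.0000,1.0000)
P = B + 1.16·ex + -1.84·ey = (1.1600,2.1600)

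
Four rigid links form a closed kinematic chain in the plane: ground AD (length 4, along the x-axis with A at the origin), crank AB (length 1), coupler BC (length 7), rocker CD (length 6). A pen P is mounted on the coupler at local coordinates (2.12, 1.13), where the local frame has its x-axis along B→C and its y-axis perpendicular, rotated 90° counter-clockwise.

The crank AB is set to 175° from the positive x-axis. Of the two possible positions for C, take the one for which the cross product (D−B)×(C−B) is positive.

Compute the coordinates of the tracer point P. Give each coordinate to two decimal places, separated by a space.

A=(0,0), D=(4.00,0)
B = A + 1.00·(cos175°, sin175°) = (-0.9962, 0.0872)
|BD| = 4.9970
circle(B,7.00) ∩ circle(D,6.00): a=3.7993, h=5.8792
  candidates: C₊=(2.9050,5.8992) cross=29.378; C₋=(2.7000,-5.8575) cross=-29.378
  mode + wants cross > 0 → take C=(2.9050,5.8992) (cross=29.378)
ex = (C−B)/|BC| = (0.5573,0.8303); ey = (-0.8303,0.5573)
P = B + 2.12·ex + 1.13·ey = (-0.7529,2.4772)

-0.75 2.48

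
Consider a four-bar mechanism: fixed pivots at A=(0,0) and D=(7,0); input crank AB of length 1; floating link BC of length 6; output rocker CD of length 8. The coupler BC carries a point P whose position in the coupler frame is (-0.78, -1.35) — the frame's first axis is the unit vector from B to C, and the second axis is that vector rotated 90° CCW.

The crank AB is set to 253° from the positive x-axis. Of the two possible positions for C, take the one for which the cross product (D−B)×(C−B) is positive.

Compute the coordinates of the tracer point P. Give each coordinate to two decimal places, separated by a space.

A=(0,0), D=(7.00,0)
B = A + 1.00·(cos253°, sin253°) = (-0.2924, -0.9563)
|BD| = 7.3548
circle(B,6.00) ∩ circle(D,8.00): a=1.7739, h=5.7318
  candidates: C₊=(0.7212,4.9575) cross=42.156; C₋=(2.2117,-6.4088) cross=-42.156
  mode + wants cross > 0 → take C=(0.7212,4.9575) (cross=42.156)
ex = (C−B)/|BC| = (0.1689,0.9856); ey = (-0.9856,0.1689)
P = B + -0.78·ex + -1.35·ey = (0.9065,-1.9531)

0.91 -1.95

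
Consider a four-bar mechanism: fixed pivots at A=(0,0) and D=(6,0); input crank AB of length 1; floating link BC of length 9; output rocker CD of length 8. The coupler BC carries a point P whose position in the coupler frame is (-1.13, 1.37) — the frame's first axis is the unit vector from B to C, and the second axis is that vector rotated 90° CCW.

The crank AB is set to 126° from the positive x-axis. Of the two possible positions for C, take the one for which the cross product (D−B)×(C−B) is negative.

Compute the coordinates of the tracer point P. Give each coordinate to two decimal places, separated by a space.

A=(0,0), D=(6.00,0)
B = A + 1.00·(cos126°, sin126°) = (-0.5878, 0.8090)
|BD| = 6.6373
circle(B,9.00) ∩ circle(D,8.00): a=4.5993, h=7.7361
  candidates: C₊=(4.9202,7.9268) cross=51.346; C₋=(3.0343,-7.4300) cross=-51.346
  mode - wants cross < 0 → take C=(3.0343,-7.4300) (cross=-51.346)
ex = (C−B)/|BC| = (0.4024,-0.9154); ey = (0.9154,0.4024)
P = B + -1.13·ex + 1.37·ey = (0.2116,2.3948)

0.21 2.39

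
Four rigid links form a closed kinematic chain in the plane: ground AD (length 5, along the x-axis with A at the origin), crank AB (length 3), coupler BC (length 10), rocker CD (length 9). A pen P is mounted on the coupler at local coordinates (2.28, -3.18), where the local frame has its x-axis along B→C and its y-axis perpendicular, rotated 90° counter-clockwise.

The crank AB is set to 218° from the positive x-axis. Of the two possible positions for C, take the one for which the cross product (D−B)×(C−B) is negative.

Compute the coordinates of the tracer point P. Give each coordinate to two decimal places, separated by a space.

-3.04 -5.70

A=(0,0), D=(5.00,0)
B = A + 3.00·(cos218°, sin218°) = (-2.3640, -1.8470)
|BD| = 7.5921
circle(B,10.00) ∩ circle(D,9.00): a=5.0474, h=8.6327
  candidates: C₊=(0.4315,7.7543) cross=65.541; C₋=(4.6318,-8.9925) cross=-65.541
  mode - wants cross < 0 → take C=(4.6318,-8.9925) (cross=-65.541)
ex = (C−B)/|BC| = (0.6996,-0.7145); ey = (0.7145,0.6996)
P = B + 2.28·ex + -3.18·ey = (-3.0412,-5.7008)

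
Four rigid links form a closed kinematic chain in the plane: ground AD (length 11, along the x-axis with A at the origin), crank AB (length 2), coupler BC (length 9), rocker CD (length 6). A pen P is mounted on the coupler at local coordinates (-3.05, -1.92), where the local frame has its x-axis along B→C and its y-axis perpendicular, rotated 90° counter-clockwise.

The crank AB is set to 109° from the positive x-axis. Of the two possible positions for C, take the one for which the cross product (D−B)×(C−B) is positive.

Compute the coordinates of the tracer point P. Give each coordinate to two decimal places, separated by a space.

A=(0,0), D=(11.00,0)
B = A + 2.00·(cos109°, sin109°) = (-0.6511, 1.8910)
|BD| = 11.8036
circle(B,9.00) ∩ circle(D,6.00): a=7.8080, h=4.4761
  candidates: C₊=(7.7731,5.0584) cross=52.834; C₋=(6.3389,-3.7781) cross=-52.834
  mode + wants cross > 0 → take C=(7.7731,5.0584) (cross=52.834)
ex = (C−B)/|BC| = (0.9360,0.3519); ey = (-0.3519,0.9360)
P = B + -3.05·ex + -1.92·ey = (-2.8303,-0.9795)

-2.83 -0.98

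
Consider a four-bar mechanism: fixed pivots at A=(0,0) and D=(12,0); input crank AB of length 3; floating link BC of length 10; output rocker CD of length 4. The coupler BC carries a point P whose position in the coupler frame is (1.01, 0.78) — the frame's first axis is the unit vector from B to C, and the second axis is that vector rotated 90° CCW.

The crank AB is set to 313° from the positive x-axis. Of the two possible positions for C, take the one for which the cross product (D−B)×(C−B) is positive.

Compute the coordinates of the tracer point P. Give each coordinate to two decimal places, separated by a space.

2.42 -0.97

A=(0,0), D=(12.00,0)
B = A + 3.00·(cos313°, sin313°) = (2.0460, -2.1941)
|BD| = 10.1929
circle(B,10.00) ∩ circle(D,4.00): a=9.2170, h=3.8791
  candidates: C₊=(10.2119,3.5781) cross=39.540; C₋=(11.8819,-3.9983) cross=-39.540
  mode + wants cross > 0 → take C=(10.2119,3.5781) (cross=39.540)
ex = (C−B)/|BC| = (0.8166,0.5772); ey = (-0.5772,0.8166)
P = B + 1.01·ex + 0.78·ey = (2.4205,-0.9741)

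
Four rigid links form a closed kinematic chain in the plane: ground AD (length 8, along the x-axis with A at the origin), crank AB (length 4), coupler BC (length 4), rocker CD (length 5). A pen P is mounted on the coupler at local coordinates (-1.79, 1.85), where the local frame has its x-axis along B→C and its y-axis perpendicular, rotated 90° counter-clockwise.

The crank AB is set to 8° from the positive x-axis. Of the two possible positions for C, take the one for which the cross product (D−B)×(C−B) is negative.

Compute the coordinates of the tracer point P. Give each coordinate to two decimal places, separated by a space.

A=(0,0), D=(8.00,0)
B = A + 4.00·(cos8°, sin8°) = (3.9611, 0.5567)
|BD| = 4.0771
circle(B,4.00) ∩ circle(D,5.00): a=0.9348, h=3.8892
  candidates: C₊=(5.4182,4.2819) cross=15.857; C₋=(4.3561,-3.4238) cross=-15.857
  mode - wants cross < 0 → take C=(4.3561,-3.4238) (cross=-15.857)
ex = (C−B)/|BC| = (0.0988,-0.9951); ey = (0.9951,0.0988)
P = B + -1.79·ex + 1.85·ey = (5.6252,2.5206)

5.63 2.52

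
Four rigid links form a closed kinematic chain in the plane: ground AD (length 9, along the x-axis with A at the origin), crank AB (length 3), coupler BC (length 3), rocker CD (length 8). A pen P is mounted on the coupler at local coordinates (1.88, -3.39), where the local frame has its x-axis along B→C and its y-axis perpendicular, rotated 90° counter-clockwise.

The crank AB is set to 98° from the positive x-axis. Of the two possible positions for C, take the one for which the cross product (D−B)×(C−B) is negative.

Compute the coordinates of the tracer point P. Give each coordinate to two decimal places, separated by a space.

A=(0,0), D=(9.00,0)
B = A + 3.00·(cos98°, sin98°) = (-0.4175, 2.9708)
|BD| = 9.8750
circle(B,3.00) ∩ circle(D,8.00): a=2.1527, h=2.0895
  candidates: C₊=(2.2640,4.3159) cross=20.634; C₋=(1.0068,0.3305) cross=-20.634
  mode - wants cross < 0 → take C=(1.0068,0.3305) (cross=-20.634)
ex = (C−B)/|BC| = (0.4748,-0.8801); ey = (0.8801,0.4748)
P = B + 1.88·ex + -3.39·ey = (-2.5085,-0.2933)

-2.51 -0.29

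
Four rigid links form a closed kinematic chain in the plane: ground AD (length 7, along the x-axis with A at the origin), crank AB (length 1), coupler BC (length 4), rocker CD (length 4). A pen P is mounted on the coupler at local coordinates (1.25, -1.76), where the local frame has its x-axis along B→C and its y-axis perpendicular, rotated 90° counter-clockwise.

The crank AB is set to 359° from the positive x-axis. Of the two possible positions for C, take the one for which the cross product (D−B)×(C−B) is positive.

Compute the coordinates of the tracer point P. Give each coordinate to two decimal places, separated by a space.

3.10 -0.50

A=(0,0), D=(7.00,0)
B = A + 1.00·(cos359°, sin359°) = (0.9998, -0.0175)
|BD| = 6.0002
circle(B,4.00) ∩ circle(D,4.00): a=3.0001, h=2.6457
  candidates: C₊=(3.9922,2.6369) cross=15.874; C₋=(4.0076,-2.6544) cross=-15.874
  mode + wants cross > 0 → take C=(3.9922,2.6369) (cross=15.874)
ex = (C−B)/|BC| = (0.7481,0.6636); ey = (-0.6636,0.7481)
P = B + 1.25·ex + -1.76·ey = (3.1029,-0.5046)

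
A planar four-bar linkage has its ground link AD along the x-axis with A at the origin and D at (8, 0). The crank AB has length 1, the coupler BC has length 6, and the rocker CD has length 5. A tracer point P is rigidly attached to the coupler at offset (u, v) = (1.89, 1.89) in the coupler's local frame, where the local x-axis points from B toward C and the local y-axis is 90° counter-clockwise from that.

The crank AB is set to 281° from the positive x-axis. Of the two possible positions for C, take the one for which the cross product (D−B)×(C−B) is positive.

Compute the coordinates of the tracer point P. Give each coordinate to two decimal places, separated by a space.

0.12 1.69

A=(0,0), D=(8.00,0)
B = A + 1.00·(cos281°, sin281°) = (0.1908, -0.9816)
|BD| = 7.8706
circle(B,6.00) ∩ circle(D,5.00): a=4.6341, h=3.8112
  candidates: C₊=(4.3134,3.3777) cross=29.996; C₋=(5.2641,-4.1851) cross=-29.996
  mode + wants cross > 0 → take C=(4.3134,3.3777) (cross=29.996)
ex = (C−B)/|BC| = (0.6871,0.7266); ey = (-0.7266,0.6871)
P = B + 1.89·ex + 1.89·ey = (0.1162,1.6902)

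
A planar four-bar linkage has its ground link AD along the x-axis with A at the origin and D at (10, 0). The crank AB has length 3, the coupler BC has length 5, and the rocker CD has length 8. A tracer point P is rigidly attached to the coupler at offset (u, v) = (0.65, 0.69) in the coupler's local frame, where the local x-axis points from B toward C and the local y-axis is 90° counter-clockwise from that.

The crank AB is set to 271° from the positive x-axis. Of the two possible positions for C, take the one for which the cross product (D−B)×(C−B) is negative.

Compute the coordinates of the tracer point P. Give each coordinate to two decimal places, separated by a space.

0.97 -2.75

A=(0,0), D=(10.00,0)
B = A + 3.00·(cos271°, sin271°) = (0.0524, -2.9995)
|BD| = 10.3900
circle(B,5.00) ∩ circle(D,8.00): a=3.3182, h=3.7402
  candidates: C₊=(2.1495,1.5394) cross=38.861; C₋=(4.3091,-5.6226) cross=-38.861
  mode - wants cross < 0 → take C=(4.3091,-5.6226) (cross=-38.861)
ex = (C−B)/|BC| = (0.8513,-0.5246); ey = (0.5246,0.8513)
P = B + 0.65·ex + 0.69·ey = (0.9677,-2.7531)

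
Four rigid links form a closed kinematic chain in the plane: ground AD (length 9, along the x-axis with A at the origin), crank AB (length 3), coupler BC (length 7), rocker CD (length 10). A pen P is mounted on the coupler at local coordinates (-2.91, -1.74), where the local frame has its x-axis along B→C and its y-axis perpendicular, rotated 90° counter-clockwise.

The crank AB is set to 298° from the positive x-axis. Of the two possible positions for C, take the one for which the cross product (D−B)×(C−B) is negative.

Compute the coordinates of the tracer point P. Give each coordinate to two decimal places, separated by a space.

A=(0,0), D=(9.00,0)
B = A + 3.00·(cos298°, sin298°) = (1.4084, -2.6488)
|BD| = 8.0404
circle(B,7.00) ∩ circle(D,10.00): a=0.8487, h=6.9484
  candidates: C₊=(-0.0793,4.1912) cross=55.868; C₋=(4.4988,-8.9297) cross=-55.868
  mode - wants cross < 0 → take C=(4.4988,-8.9297) (cross=-55.868)
ex = (C−B)/|BC| = (0.4415,-0.8973); ey = (0.8973,0.4415)
P = B + -2.91·ex + -1.74·ey = (-1.4376,-0.8060)

-1.44 -0.81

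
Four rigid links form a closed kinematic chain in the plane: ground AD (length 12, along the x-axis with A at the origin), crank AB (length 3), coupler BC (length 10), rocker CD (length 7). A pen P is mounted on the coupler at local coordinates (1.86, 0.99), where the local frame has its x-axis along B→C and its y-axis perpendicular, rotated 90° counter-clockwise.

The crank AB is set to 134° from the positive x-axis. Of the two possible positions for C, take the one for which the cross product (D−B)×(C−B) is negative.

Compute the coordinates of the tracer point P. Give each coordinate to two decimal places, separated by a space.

A=(0,0), D=(12.00,0)
B = A + 3.00·(cos134°, sin134°) = (-2.0840, 2.1580)
|BD| = 14.2483
circle(B,10.00) ∩ circle(D,7.00): a=8.9139, h=4.5325
  candidates: C₊=(7.4135,5.2881) cross=64.580; C₋=(6.0406,-3.6722) cross=-64.580
  mode - wants cross < 0 → take C=(6.0406,-3.6722) (cross=-64.580)
ex = (C−B)/|BC| = (0.8125,-0.5830); ey = (0.5830,0.8125)
P = B + 1.86·ex + 0.99·ey = (0.0044,1.8779)

0.00 1.88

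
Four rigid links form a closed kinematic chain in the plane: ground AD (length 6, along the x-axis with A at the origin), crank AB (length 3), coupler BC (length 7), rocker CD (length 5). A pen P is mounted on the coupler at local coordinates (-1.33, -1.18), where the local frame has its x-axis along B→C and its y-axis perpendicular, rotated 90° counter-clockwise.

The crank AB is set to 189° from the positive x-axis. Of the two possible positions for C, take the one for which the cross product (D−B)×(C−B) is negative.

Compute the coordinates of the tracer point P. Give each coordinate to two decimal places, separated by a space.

A=(0,0), D=(6.00,0)
B = A + 3.00·(cos189°, sin189°) = (-2.9631, -0.4693)
|BD| = 8.9753
circle(B,7.00) ∩ circle(D,5.00): a=5.8247, h=3.8824
  candidates: C₊=(2.6506,3.7124) cross=34.846; C₋=(3.0566,-4.0419) cross=-34.846
  mode - wants cross < 0 → take C=(3.0566,-4.0419) (cross=-34.846)
ex = (C−B)/|BC| = (0.8600,-0.5104); ey = (0.5104,0.8600)
P = B + -1.33·ex + -1.18·ey = (-4.7090,-0.8053)

-4.71 -0.81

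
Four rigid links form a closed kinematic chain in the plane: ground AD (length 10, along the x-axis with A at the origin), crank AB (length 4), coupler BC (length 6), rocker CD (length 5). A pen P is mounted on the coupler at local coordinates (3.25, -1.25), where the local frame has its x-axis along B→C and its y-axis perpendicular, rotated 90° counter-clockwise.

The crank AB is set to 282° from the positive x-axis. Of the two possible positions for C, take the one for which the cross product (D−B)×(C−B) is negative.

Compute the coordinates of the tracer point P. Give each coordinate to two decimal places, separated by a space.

A=(0,0), D=(10.00,0)
B = A + 4.00·(cos282°, sin282°) = (0.8316, -3.9126)
|BD| = 9.9683
circle(B,6.00) ∩ circle(D,5.00): a=5.5359, h=2.3138
  candidates: C₊=(5.0151,0.3884) cross=23.065; C₋=(6.8315,-3.8679) cross=-23.065
  mode - wants cross < 0 → take C=(6.8315,-3.8679) (cross=-23.065)
ex = (C−B)/|BC| = (1.0000,0.0075); ey = (-0.0075,1.0000)
P = B + 3.25·ex + -1.25·ey = (4.0909,-5.1383)

4.09 -5.14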